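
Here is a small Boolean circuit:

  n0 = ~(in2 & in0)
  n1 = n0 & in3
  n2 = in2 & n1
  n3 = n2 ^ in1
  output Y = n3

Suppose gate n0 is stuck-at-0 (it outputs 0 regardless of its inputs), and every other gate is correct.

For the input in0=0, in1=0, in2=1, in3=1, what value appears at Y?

Propagate with n0 forced: n0=0 [stuck-at-0], n1=0, n2=0, n3=0.
So Y = 0. (Without the fault it would be 1.)

0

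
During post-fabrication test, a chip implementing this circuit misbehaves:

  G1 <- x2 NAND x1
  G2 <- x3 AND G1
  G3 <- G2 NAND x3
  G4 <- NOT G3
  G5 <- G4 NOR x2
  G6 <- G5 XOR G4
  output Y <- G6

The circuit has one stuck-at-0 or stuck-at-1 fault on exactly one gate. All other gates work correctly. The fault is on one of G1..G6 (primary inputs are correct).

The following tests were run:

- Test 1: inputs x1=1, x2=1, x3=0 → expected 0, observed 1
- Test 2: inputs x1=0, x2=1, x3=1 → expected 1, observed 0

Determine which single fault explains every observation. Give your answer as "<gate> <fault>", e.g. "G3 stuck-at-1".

G5 stuck-at-1

Fault-free values for test 1 (x1=1, x2=1, x3=0): G1=0, G2=0, G3=1, G4=0, G5=0, G6=0, giving Y=0. Observed 1.
Test 1: faults giving observed 1 are {G3 stuck-at-0, G4 stuck-at-1, G5 stuck-at-1, G6 stuck-at-1}.
Test 2 (x1=0, x2=1, x3=1): fault-free G1=1, G2=1, G3=0, G4=1, G5=0, G6=1 → 1; observed 0. Eliminates G3 stuck-at-0, G4 stuck-at-1, G6 stuck-at-1.
Only G5 stuck-at-1 is consistent with every test.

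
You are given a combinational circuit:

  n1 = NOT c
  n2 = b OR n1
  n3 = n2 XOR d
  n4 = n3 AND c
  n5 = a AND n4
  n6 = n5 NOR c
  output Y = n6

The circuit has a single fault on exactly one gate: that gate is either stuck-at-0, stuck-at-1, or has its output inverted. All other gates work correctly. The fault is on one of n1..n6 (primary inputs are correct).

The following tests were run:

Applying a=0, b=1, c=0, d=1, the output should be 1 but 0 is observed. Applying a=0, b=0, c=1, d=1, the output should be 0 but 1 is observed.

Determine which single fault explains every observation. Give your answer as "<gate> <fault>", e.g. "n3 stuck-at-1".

n6 inverted output

Fault-free values for test 1 (a=0, b=1, c=0, d=1): n1=1, n2=1, n3=0, n4=0, n5=0, n6=1, giving Y=1. Observed 0.
Test 1: faults giving observed 0 are {n5 stuck-at-1, n5 inverted output, n6 stuck-at-0, n6 inverted output}.
Test 2 (a=0, b=0, c=1, d=1): fault-free n1=0, n2=0, n3=1, n4=1, n5=0, n6=0 → 0; observed 1. Eliminates n5 stuck-at-1, n5 inverted output, n6 stuck-at-0.
Only n6 inverted output is consistent with every test.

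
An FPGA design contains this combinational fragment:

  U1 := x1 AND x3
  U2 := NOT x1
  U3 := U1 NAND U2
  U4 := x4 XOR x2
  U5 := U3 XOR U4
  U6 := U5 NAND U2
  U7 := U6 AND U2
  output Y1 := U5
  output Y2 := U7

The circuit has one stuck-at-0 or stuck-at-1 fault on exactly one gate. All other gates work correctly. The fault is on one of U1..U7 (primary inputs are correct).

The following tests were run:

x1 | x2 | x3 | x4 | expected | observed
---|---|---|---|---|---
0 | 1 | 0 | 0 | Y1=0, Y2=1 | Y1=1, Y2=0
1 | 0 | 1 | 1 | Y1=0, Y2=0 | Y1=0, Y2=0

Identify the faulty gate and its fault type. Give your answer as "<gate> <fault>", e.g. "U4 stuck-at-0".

Fault-free values for test 1 (x1=0, x2=1, x3=0, x4=0): U1=0, U2=1, U3=1, U4=1, U5=0, U6=1, U7=1, giving Y1=0, Y2=1. Observed Y1=1, Y2=0.
Test 1: faults giving observed Y1=1, Y2=0 are {U1 stuck-at-1, U3 stuck-at-0, U4 stuck-at-0, U5 stuck-at-1}.
Test 2 (x1=1, x2=0, x3=1, x4=1): fault-free U1=1, U2=0, U3=1, U4=1, U5=0, U6=1, U7=0 → Y1=0, Y2=0; observed Y1=0, Y2=0. Eliminates U3 stuck-at-0, U4 stuck-at-0, U5 stuck-at-1.
Only U1 stuck-at-1 is consistent with every test.

U1 stuck-at-1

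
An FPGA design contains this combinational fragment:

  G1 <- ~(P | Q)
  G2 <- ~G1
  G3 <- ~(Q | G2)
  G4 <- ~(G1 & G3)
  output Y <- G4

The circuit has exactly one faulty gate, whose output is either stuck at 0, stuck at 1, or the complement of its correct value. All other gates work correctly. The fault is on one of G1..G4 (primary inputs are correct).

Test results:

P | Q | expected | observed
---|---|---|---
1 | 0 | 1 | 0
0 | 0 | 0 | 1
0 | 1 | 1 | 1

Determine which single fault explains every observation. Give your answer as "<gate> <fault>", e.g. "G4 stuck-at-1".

G1 inverted output

Fault-free values for test 1 (P=1, Q=0): G1=0, G2=1, G3=0, G4=1, giving Y=1. Observed 0.
Test 1: faults giving observed 0 are {G1 stuck-at-1, G1 inverted output, G4 stuck-at-0, G4 inverted output}.
Test 2 (P=0, Q=0): fault-free G1=1, G2=0, G3=1, G4=0 → 0; observed 1. Eliminates G1 stuck-at-1, G4 stuck-at-0.
Test 3 (P=0, Q=1): fault-free G1=0, G2=1, G3=0, G4=1 → 1; observed 1. Eliminates G4 inverted output.
Only G1 inverted output is consistent with every test.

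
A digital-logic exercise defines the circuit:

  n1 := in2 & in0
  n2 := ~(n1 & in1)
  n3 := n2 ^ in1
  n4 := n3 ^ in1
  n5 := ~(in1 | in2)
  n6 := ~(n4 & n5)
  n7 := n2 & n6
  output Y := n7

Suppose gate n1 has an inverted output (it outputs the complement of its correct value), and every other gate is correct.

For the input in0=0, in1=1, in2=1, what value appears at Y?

0

Propagate with n1 forced: n1=1 [inverted output], n2=0, n3=1, n4=0, n5=0, n6=1, n7=0.
So Y = 0. (Without the fault it would be 1.)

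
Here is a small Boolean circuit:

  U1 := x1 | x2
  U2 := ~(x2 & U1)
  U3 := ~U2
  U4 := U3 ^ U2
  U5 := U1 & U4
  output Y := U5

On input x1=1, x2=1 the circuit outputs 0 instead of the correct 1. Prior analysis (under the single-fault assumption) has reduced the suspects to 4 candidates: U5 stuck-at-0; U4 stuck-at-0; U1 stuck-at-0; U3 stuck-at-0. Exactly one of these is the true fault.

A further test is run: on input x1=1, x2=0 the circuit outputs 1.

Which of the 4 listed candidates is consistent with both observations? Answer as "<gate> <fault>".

Evaluate each candidate on input x1=1, x2=0:
  U5 stuck-at-0: U1=1, U2=1, U3=0, U4=1, U5=0 [stuck-at-0] → 0 — eliminated
  U4 stuck-at-0: U1=1, U2=1, U3=0, U4=0 [stuck-at-0], U5=0 → 0 — eliminated
  U1 stuck-at-0: U1=0 [stuck-at-0], U2=1, U3=0, U4=1, U5=0 → 0 — eliminated
  U3 stuck-at-0: U1=1, U2=1, U3=0 [stuck-at-0], U4=1, U5=1 → 1 — matches
Only U3 stuck-at-0 reproduces the observed 1.

U3 stuck-at-0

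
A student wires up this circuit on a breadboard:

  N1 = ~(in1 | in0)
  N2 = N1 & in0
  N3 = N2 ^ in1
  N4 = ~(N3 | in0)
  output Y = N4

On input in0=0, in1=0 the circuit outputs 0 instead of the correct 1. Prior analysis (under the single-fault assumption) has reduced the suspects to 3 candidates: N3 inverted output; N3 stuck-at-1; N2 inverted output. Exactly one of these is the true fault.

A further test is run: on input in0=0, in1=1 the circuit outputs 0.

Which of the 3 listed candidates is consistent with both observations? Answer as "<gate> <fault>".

N3 stuck-at-1

Evaluate each candidate on input in0=0, in1=1:
  N3 inverted output: N1=0, N2=0, N3=0 [inverted output], N4=1 → 1 — eliminated
  N3 stuck-at-1: N1=0, N2=0, N3=1 [stuck-at-1], N4=0 → 0 — matches
  N2 inverted output: N1=0, N2=1 [inverted output], N3=0, N4=1 → 1 — eliminated
Only N3 stuck-at-1 reproduces the observed 0.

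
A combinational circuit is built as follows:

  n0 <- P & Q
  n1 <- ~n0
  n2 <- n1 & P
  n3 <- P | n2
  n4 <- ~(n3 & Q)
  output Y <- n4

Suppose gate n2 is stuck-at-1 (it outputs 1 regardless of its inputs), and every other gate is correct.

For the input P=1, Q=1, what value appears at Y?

Propagate with n2 forced: n0=1, n1=0, n2=1 [stuck-at-1], n3=1, n4=0.
So Y = 0. (Same as the fault-free value — the fault is masked on this input.)

0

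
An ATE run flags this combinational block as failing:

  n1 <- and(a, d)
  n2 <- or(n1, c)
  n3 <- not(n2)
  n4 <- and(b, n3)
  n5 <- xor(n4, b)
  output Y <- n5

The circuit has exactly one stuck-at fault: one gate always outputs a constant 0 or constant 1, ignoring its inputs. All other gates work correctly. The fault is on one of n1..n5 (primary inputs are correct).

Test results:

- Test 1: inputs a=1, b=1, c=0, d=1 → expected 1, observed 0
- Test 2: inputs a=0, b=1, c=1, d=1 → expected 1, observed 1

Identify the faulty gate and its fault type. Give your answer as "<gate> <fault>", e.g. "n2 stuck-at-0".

n1 stuck-at-0

Fault-free values for test 1 (a=1, b=1, c=0, d=1): n1=1, n2=1, n3=0, n4=0, n5=1, giving Y=1. Observed 0.
Test 1: faults giving observed 0 are {n1 stuck-at-0, n2 stuck-at-0, n3 stuck-at-1, n4 stuck-at-1, n5 stuck-at-0}.
Test 2 (a=0, b=1, c=1, d=1): fault-free n1=0, n2=1, n3=0, n4=0, n5=1 → 1; observed 1. Eliminates n2 stuck-at-0, n3 stuck-at-1, n4 stuck-at-1, n5 stuck-at-0.
Only n1 stuck-at-0 is consistent with every test.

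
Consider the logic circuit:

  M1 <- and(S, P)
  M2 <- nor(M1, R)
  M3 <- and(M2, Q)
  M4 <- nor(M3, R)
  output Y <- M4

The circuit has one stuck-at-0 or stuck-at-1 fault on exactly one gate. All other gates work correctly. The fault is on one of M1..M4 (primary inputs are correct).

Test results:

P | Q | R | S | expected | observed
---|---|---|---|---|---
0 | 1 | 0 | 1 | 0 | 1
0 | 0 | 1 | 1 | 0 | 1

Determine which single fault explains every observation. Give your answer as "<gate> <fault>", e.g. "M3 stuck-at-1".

M4 stuck-at-1

Fault-free values for test 1 (P=0, Q=1, R=0, S=1): M1=0, M2=1, M3=1, M4=0, giving Y=0. Observed 1.
Test 1: faults giving observed 1 are {M1 stuck-at-1, M2 stuck-at-0, M3 stuck-at-0, M4 stuck-at-1}.
Test 2 (P=0, Q=0, R=1, S=1): fault-free M1=0, M2=0, M3=0, M4=0 → 0; observed 1. Eliminates M1 stuck-at-1, M2 stuck-at-0, M3 stuck-at-0.
Only M4 stuck-at-1 is consistent with every test.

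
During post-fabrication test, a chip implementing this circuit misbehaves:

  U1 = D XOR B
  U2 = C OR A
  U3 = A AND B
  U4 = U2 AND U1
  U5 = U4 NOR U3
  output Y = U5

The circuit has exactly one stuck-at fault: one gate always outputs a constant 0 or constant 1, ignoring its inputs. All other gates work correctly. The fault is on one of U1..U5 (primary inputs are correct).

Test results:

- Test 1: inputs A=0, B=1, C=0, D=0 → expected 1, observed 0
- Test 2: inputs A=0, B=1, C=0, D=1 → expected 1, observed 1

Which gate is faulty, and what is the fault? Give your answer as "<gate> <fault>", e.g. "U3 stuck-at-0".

U2 stuck-at-1

Fault-free values for test 1 (A=0, B=1, C=0, D=0): U1=1, U2=0, U3=0, U4=0, U5=1, giving Y=1. Observed 0.
Test 1: faults giving observed 0 are {U2 stuck-at-1, U3 stuck-at-1, U4 stuck-at-1, U5 stuck-at-0}.
Test 2 (A=0, B=1, C=0, D=1): fault-free U1=0, U2=0, U3=0, U4=0, U5=1 → 1; observed 1. Eliminates U3 stuck-at-1, U4 stuck-at-1, U5 stuck-at-0.
Only U2 stuck-at-1 is consistent with every test.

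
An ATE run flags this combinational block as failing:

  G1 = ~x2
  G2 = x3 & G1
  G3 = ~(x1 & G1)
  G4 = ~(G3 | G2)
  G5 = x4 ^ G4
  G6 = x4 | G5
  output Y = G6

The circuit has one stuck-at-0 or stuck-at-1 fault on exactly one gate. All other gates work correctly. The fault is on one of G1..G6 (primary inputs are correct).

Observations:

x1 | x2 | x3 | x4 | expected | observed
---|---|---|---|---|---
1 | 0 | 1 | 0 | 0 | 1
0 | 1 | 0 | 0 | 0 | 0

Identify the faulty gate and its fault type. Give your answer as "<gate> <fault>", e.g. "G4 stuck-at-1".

Fault-free values for test 1 (x1=1, x2=0, x3=1, x4=0): G1=1, G2=1, G3=0, G4=0, G5=0, G6=0, giving Y=0. Observed 1.
Test 1: faults giving observed 1 are {G2 stuck-at-0, G4 stuck-at-1, G5 stuck-at-1, G6 stuck-at-1}.
Test 2 (x1=0, x2=1, x3=0, x4=0): fault-free G1=0, G2=0, G3=1, G4=0, G5=0, G6=0 → 0; observed 0. Eliminates G4 stuck-at-1, G5 stuck-at-1, G6 stuck-at-1.
Only G2 stuck-at-0 is consistent with every test.

G2 stuck-at-0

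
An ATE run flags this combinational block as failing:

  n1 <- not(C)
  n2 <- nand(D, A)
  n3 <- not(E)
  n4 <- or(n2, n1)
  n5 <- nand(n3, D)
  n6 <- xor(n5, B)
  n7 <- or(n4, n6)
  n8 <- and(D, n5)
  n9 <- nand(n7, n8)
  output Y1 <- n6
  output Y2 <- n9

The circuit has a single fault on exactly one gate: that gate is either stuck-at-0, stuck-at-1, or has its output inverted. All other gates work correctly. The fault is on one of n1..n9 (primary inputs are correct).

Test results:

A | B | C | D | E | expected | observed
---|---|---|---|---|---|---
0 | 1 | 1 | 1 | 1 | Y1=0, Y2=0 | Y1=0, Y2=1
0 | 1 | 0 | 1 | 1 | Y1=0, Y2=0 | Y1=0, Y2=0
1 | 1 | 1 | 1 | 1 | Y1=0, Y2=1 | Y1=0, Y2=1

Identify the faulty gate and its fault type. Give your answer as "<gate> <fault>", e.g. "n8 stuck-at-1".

n2 stuck-at-0

Fault-free values for test 1 (A=0, B=1, C=1, D=1, E=1): n1=0, n2=1, n3=0, n4=1, n5=1, n6=0, n7=1, n8=1, n9=0, giving Y1=0, Y2=0. Observed Y1=0, Y2=1.
Test 1: faults giving observed Y1=0, Y2=1 are {n2 stuck-at-0, n2 inverted output, n4 stuck-at-0, n4 inverted output, n7 stuck-at-0, n7 inverted output, n8 stuck-at-0, n8 inverted output, n9 stuck-at-1, n9 inverted output}.
Test 2 (A=0, B=1, C=0, D=1, E=1): fault-free n1=1, n2=1, n3=0, n4=1, n5=1, n6=0, n7=1, n8=1, n9=0 → Y1=0, Y2=0; observed Y1=0, Y2=0. Eliminates n4 stuck-at-0, n4 inverted output, n7 stuck-at-0, n7 inverted output, n8 stuck-at-0, n8 inverted output, n9 stuck-at-1, n9 inverted output.
Test 3 (A=1, B=1, C=1, D=1, E=1): fault-free n1=0, n2=0, n3=0, n4=0, n5=1, n6=0, n7=0, n8=1, n9=1 → Y1=0, Y2=1; observed Y1=0, Y2=1. Eliminates n2 inverted output.
Only n2 stuck-at-0 is consistent with every test.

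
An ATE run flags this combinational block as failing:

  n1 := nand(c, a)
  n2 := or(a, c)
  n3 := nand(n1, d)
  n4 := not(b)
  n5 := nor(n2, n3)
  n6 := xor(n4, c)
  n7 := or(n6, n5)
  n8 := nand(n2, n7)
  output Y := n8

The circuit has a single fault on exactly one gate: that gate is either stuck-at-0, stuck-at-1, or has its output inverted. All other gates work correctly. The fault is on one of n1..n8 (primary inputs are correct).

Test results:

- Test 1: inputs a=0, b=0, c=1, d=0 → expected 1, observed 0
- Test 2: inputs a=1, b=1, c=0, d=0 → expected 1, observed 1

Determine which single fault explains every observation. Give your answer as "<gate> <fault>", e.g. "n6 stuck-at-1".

Fault-free values for test 1 (a=0, b=0, c=1, d=0): n1=1, n2=1, n3=1, n4=1, n5=0, n6=0, n7=0, n8=1, giving Y=1. Observed 0.
Test 1: faults giving observed 0 are {n4 stuck-at-0, n4 inverted output, n5 stuck-at-1, n5 inverted output, n6 stuck-at-1, n6 inverted output, n7 stuck-at-1, n7 inverted output, n8 stuck-at-0, n8 inverted output}.
Test 2 (a=1, b=1, c=0, d=0): fault-free n1=1, n2=1, n3=1, n4=0, n5=0, n6=0, n7=0, n8=1 → 1; observed 1. Eliminates n4 inverted output, n5 stuck-at-1, n5 inverted output, n6 stuck-at-1, n6 inverted output, n7 stuck-at-1, n7 inverted output, n8 stuck-at-0, n8 inverted output.
Only n4 stuck-at-0 is consistent with every test.

n4 stuck-at-0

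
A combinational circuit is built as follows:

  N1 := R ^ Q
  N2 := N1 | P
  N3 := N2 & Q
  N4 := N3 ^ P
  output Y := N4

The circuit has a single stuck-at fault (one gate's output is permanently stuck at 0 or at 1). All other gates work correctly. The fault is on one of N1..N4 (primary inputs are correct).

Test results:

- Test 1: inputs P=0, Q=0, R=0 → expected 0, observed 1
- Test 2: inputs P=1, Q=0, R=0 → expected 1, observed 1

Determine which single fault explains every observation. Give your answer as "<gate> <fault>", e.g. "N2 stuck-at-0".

N4 stuck-at-1

Fault-free values for test 1 (P=0, Q=0, R=0): N1=0, N2=0, N3=0, N4=0, giving Y=0. Observed 1.
Test 1: faults giving observed 1 are {N3 stuck-at-1, N4 stuck-at-1}.
Test 2 (P=1, Q=0, R=0): fault-free N1=0, N2=1, N3=0, N4=1 → 1; observed 1. Eliminates N3 stuck-at-1.
Only N4 stuck-at-1 is consistent with every test.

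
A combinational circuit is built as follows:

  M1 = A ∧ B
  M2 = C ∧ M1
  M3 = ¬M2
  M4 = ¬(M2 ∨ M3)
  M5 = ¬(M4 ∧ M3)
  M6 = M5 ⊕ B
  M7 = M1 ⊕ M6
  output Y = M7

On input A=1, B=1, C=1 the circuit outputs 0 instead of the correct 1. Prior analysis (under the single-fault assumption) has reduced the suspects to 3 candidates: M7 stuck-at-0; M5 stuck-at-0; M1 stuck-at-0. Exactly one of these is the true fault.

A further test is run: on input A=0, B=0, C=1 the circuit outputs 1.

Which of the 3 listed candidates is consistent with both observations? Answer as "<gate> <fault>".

M1 stuck-at-0

Evaluate each candidate on input A=0, B=0, C=1:
  M7 stuck-at-0: M1=0, M2=0, M3=1, M4=0, M5=1, M6=1, M7=0 [stuck-at-0] → 0 — eliminated
  M5 stuck-at-0: M1=0, M2=0, M3=1, M4=0, M5=0 [stuck-at-0], M6=0, M7=0 → 0 — eliminated
  M1 stuck-at-0: M1=0 [stuck-at-0], M2=0, M3=1, M4=0, M5=1, M6=1, M7=1 → 1 — matches
Only M1 stuck-at-0 reproduces the observed 1.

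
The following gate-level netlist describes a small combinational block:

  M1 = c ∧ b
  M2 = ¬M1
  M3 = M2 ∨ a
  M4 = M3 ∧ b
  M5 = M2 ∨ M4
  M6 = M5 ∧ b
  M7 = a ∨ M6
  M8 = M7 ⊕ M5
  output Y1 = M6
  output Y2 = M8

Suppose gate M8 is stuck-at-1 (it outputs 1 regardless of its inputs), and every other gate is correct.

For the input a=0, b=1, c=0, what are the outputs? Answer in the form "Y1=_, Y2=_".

Propagate with M8 forced: M1=0, M2=1, M3=1, M4=1, M5=1, M6=1, M7=1, M8=1 [stuck-at-1].
So the outputs are Y1=1, Y2=1. (Without the fault they would be Y1=1, Y2=0.)

Y1=1, Y2=1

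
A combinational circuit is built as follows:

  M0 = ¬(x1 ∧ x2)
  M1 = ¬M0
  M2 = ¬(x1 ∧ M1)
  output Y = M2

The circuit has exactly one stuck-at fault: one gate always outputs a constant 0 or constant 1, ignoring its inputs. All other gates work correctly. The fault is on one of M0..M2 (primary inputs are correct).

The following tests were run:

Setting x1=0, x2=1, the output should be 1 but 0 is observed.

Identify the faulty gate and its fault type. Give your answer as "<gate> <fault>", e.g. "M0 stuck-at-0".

Fault-free values for test 1 (x1=0, x2=1): M0=1, M1=0, M2=1, giving Y=1. Observed 0.
Test 1: faults giving observed 0 are {M2 stuck-at-0}.
Only M2 stuck-at-0 is consistent with every test.

M2 stuck-at-0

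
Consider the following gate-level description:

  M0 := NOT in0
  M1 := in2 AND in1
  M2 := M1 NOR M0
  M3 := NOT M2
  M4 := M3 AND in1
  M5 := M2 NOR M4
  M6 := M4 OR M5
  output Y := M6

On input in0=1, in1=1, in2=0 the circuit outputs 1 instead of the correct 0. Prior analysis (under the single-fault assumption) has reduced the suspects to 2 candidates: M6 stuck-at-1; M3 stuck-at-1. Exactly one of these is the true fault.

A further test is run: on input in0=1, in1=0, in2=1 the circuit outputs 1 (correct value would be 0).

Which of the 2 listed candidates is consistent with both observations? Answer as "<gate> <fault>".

Evaluate each candidate on input in0=1, in1=0, in2=1:
  M6 stuck-at-1: M0=0, M1=0, M2=1, M3=0, M4=0, M5=0, M6=1 [stuck-at-1] → 1 — matches
  M3 stuck-at-1: M0=0, M1=0, M2=1, M3=1 [stuck-at-1], M4=0, M5=0, M6=0 → 0 — eliminated
Only M6 stuck-at-1 reproduces the observed 1.

M6 stuck-at-1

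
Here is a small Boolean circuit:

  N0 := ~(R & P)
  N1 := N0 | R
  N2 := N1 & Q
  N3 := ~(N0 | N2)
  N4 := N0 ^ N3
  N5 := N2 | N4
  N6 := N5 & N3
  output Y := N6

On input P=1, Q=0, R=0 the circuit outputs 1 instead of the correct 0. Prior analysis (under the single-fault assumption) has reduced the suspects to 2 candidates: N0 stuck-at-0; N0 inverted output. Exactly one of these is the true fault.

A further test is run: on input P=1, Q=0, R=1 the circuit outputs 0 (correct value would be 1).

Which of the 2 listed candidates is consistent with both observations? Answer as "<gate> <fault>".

N0 inverted output

Evaluate each candidate on input P=1, Q=0, R=1:
  N0 stuck-at-0: N0=0 [stuck-at-0], N1=1, N2=0, N3=1, N4=1, N5=1, N6=1 → 1 — eliminated
  N0 inverted output: N0=1 [inverted output], N1=1, N2=0, N3=0, N4=1, N5=1, N6=0 → 0 — matches
Only N0 inverted output reproduces the observed 0.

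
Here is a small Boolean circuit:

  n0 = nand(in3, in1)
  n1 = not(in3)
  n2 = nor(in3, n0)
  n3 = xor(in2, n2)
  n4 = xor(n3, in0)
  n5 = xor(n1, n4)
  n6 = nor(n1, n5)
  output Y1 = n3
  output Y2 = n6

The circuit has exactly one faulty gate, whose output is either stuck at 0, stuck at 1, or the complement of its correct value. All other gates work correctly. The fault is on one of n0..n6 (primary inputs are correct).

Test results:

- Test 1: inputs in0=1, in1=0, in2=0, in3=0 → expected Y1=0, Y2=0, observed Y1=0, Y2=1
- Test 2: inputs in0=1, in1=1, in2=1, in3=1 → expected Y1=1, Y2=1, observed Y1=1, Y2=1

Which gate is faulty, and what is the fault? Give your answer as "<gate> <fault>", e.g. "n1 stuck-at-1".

n6 stuck-at-1

Fault-free values for test 1 (in0=1, in1=0, in2=0, in3=0): n0=1, n1=1, n2=0, n3=0, n4=1, n5=0, n6=0, giving Y1=0, Y2=0. Observed Y1=0, Y2=1.
Test 1: faults giving observed Y1=0, Y2=1 are {n6 stuck-at-1, n6 inverted output}.
Test 2 (in0=1, in1=1, in2=1, in3=1): fault-free n0=0, n1=0, n2=0, n3=1, n4=0, n5=0, n6=1 → Y1=1, Y2=1; observed Y1=1, Y2=1. Eliminates n6 inverted output.
Only n6 stuck-at-1 is consistent with every test.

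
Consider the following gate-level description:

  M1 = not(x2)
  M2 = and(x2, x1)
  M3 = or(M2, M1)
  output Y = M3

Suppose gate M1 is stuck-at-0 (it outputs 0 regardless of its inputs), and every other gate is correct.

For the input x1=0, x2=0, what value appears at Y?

Propagate with M1 forced: M1=0 [stuck-at-0], M2=0, M3=0.
So Y = 0. (Without the fault it would be 1.)

0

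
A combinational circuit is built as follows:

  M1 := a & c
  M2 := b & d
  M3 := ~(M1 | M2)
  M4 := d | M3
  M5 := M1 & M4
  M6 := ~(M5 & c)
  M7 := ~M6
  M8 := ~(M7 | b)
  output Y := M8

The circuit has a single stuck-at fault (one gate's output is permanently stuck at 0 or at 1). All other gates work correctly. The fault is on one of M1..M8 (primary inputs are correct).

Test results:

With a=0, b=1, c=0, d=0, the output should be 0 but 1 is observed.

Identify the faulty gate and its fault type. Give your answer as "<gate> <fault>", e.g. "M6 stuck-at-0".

Fault-free values for test 1 (a=0, b=1, c=0, d=0): M1=0, M2=0, M3=1, M4=1, M5=0, M6=1, M7=0, M8=0, giving Y=0. Observed 1.
Test 1: faults giving observed 1 are {M8 stuck-at-1}.
Only M8 stuck-at-1 is consistent with every test.

M8 stuck-at-1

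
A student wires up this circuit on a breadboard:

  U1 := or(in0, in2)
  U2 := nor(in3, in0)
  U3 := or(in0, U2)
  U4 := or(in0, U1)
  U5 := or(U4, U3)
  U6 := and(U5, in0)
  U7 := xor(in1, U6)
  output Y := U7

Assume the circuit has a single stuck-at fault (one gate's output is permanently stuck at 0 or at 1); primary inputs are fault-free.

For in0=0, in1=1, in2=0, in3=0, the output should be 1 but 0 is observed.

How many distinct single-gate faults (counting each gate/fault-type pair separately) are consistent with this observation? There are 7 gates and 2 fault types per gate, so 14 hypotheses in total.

Fault-free: U1=0, U2=1, U3=1, U4=0, U5=1, U6=0, U7=1 → 1. Observed 0.
  U1 stuck-at-0: output 1 ✗
  U1 stuck-at-1: output 1 ✗
  U2 stuck-at-0: output 1 ✗
  U2 stuck-at-1: output 1 ✗
  U3 stuck-at-0: output 1 ✗
  U3 stuck-at-1: output 1 ✗
  U4 stuck-at-0: output 1 ✗
  U4 stuck-at-1: output 1 ✗
  U5 stuck-at-0: output 1 ✗
  U5 stuck-at-1: output 1 ✗
  U6 stuck-at-0: output 1 ✗
  U6 stuck-at-1: output 0 ✓
  U7 stuck-at-0: output 0 ✓
  U7 stuck-at-1: output 1 ✗
Consistent faults: {U6 stuck-at-1, U7 stuck-at-0} — 2 in all.

2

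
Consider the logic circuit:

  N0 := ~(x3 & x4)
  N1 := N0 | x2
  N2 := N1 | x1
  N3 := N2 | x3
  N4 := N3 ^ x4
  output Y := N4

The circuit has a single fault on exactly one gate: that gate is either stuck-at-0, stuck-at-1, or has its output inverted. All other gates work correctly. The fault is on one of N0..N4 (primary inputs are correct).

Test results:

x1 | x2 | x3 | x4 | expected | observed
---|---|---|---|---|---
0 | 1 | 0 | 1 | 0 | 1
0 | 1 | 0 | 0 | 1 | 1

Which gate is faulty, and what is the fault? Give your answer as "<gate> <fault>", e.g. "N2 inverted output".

N4 stuck-at-1

Fault-free values for test 1 (x1=0, x2=1, x3=0, x4=1): N0=1, N1=1, N2=1, N3=1, N4=0, giving Y=0. Observed 1.
Test 1: faults giving observed 1 are {N1 stuck-at-0, N1 inverted output, N2 stuck-at-0, N2 inverted output, N3 stuck-at-0, N3 inverted output, N4 stuck-at-1, N4 inverted output}.
Test 2 (x1=0, x2=1, x3=0, x4=0): fault-free N0=1, N1=1, N2=1, N3=1, N4=1 → 1; observed 1. Eliminates N1 stuck-at-0, N1 inverted output, N2 stuck-at-0, N2 inverted output, N3 stuck-at-0, N3 inverted output, N4 inverted output.
Only N4 stuck-at-1 is consistent with every test.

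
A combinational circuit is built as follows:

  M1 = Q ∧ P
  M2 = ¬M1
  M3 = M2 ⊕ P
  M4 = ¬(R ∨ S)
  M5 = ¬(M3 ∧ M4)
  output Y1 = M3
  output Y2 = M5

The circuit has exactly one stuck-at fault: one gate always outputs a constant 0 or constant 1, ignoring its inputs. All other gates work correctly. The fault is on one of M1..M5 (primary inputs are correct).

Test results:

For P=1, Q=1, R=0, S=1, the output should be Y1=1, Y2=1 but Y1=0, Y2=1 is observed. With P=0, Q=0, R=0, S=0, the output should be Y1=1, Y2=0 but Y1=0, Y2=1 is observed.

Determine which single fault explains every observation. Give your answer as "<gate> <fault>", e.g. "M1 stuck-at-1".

M3 stuck-at-0

Fault-free values for test 1 (P=1, Q=1, R=0, S=1): M1=1, M2=0, M3=1, M4=0, M5=1, giving Y1=1, Y2=1. Observed Y1=0, Y2=1.
Test 1: faults giving observed Y1=0, Y2=1 are {M1 stuck-at-0, M2 stuck-at-1, M3 stuck-at-0}.
Test 2 (P=0, Q=0, R=0, S=0): fault-free M1=0, M2=1, M3=1, M4=1, M5=0 → Y1=1, Y2=0; observed Y1=0, Y2=1. Eliminates M1 stuck-at-0, M2 stuck-at-1.
Only M3 stuck-at-0 is consistent with every test.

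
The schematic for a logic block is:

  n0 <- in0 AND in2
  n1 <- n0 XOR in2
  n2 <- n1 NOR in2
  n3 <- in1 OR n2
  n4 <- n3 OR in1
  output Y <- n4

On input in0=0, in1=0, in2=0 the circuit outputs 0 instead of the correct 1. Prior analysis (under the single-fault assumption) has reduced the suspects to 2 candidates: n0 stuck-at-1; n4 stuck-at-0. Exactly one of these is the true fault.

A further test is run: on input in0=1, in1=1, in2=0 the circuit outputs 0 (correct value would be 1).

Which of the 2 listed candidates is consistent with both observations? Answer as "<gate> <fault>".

Evaluate each candidate on input in0=1, in1=1, in2=0:
  n0 stuck-at-1: n0=1 [stuck-at-1], n1=1, n2=0, n3=1, n4=1 → 1 — eliminated
  n4 stuck-at-0: n0=0, n1=0, n2=1, n3=1, n4=0 [stuck-at-0] → 0 — matches
Only n4 stuck-at-0 reproduces the observed 0.

n4 stuck-at-0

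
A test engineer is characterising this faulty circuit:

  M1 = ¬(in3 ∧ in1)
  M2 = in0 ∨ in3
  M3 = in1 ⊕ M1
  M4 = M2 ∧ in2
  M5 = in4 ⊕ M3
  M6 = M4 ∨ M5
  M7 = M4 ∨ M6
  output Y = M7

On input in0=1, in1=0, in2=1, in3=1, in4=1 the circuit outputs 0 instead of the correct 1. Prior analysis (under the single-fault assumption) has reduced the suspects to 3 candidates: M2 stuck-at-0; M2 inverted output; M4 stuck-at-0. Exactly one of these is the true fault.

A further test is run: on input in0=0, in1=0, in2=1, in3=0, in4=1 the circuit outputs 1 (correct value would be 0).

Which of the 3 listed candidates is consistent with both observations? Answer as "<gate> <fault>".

Evaluate each candidate on input in0=0, in1=0, in2=1, in3=0, in4=1:
  M2 stuck-at-0: M1=1, M2=0 [stuck-at-0], M3=1, M4=0, M5=0, M6=0, M7=0 → 0 — eliminated
  M2 inverted output: M1=1, M2=1 [inverted output], M3=1, M4=1, M5=0, M6=1, M7=1 → 1 — matches
  M4 stuck-at-0: M1=1, M2=0, M3=1, M4=0 [stuck-at-0], M5=0, M6=0, M7=0 → 0 — eliminated
Only M2 inverted output reproduces the observed 1.

M2 inverted output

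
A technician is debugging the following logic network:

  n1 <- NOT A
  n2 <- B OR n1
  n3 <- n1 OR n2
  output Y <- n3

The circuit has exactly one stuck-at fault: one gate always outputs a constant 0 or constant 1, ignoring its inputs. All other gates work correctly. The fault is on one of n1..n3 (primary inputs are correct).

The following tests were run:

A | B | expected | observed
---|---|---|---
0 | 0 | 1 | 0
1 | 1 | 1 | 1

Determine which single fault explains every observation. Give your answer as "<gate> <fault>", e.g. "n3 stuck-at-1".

Fault-free values for test 1 (A=0, B=0): n1=1, n2=1, n3=1, giving Y=1. Observed 0.
Test 1: faults giving observed 0 are {n1 stuck-at-0, n3 stuck-at-0}.
Test 2 (A=1, B=1): fault-free n1=0, n2=1, n3=1 → 1; observed 1. Eliminates n3 stuck-at-0.
Only n1 stuck-at-0 is consistent with every test.

n1 stuck-at-0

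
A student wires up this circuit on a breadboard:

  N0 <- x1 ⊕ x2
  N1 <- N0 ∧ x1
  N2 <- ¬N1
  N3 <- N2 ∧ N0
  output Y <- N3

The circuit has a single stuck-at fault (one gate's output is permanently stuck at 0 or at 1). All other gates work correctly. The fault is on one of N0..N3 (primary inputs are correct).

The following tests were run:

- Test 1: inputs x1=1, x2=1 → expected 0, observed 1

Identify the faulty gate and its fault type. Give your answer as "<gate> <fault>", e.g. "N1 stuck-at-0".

Fault-free values for test 1 (x1=1, x2=1): N0=0, N1=0, N2=1, N3=0, giving Y=0. Observed 1.
Test 1: faults giving observed 1 are {N3 stuck-at-1}.
Only N3 stuck-at-1 is consistent with every test.

N3 stuck-at-1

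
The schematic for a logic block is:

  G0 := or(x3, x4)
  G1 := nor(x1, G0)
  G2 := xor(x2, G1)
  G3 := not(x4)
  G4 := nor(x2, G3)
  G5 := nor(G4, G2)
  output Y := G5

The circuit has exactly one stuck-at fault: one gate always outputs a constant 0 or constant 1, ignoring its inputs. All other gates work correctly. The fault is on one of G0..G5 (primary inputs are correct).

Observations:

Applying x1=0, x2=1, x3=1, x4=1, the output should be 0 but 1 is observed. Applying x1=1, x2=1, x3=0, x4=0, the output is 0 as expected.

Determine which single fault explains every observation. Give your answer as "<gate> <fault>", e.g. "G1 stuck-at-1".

Fault-free values for test 1 (x1=0, x2=1, x3=1, x4=1): G0=1, G1=0, G2=1, G3=0, G4=0, G5=0, giving Y=0. Observed 1.
Test 1: faults giving observed 1 are {G0 stuck-at-0, G1 stuck-at-1, G2 stuck-at-0, G5 stuck-at-1}.
Test 2 (x1=1, x2=1, x3=0, x4=0): fault-free G0=0, G1=0, G2=1, G3=1, G4=0, G5=0 → 0; observed 0. Eliminates G1 stuck-at-1, G2 stuck-at-0, G5 stuck-at-1.
Only G0 stuck-at-0 is consistent with every test.

G0 stuck-at-0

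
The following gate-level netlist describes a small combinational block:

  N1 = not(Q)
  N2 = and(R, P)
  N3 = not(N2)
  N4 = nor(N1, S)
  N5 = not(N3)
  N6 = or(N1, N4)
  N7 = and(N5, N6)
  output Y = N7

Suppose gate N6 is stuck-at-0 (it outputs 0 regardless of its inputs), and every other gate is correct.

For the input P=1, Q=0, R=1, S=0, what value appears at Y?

0

Propagate with N6 forced: N1=1, N2=1, N3=0, N4=0, N5=1, N6=0 [stuck-at-0], N7=0.
So Y = 0. (Without the fault it would be 1.)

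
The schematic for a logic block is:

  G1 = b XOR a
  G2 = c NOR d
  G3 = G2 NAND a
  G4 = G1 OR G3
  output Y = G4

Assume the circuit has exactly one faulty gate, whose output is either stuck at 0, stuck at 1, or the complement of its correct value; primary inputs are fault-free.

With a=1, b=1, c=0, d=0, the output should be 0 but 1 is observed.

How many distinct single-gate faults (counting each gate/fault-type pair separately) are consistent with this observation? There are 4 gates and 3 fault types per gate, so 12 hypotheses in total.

8

Fault-free: G1=0, G2=1, G3=0, G4=0 → 0. Observed 1.
  G1 stuck-at-0: output 0 ✗
  G1 stuck-at-1: output 1 ✓
  G1 inverted output: output 1 ✓
  G2 stuck-at-0: output 1 ✓
  G2 stuck-at-1: output 0 ✗
  G2 inverted output: output 1 ✓
  G3 stuck-at-0: output 0 ✗
  G3 stuck-at-1: output 1 ✓
  G3 inverted output: output 1 ✓
  G4 stuck-at-0: output 0 ✗
  G4 stuck-at-1: output 1 ✓
  G4 inverted output: output 1 ✓
Consistent faults: {G1 stuck-at-1, G1 inverted output, G2 stuck-at-0, G2 inverted output, G3 stuck-at-1, G3 inverted output, G4 stuck-at-1, G4 inverted output} — 8 in all.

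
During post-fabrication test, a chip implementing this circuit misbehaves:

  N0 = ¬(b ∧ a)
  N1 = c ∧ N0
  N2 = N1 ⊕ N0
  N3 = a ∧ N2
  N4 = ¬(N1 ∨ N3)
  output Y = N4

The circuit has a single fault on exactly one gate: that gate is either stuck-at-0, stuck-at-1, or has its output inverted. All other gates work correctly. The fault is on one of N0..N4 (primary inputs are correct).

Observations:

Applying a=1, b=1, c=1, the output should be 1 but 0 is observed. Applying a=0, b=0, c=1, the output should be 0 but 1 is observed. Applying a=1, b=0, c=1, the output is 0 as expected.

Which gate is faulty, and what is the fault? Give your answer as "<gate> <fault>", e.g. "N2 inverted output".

Fault-free values for test 1 (a=1, b=1, c=1): N0=0, N1=0, N2=0, N3=0, N4=1, giving Y=1. Observed 0.
Test 1: faults giving observed 0 are {N0 stuck-at-1, N0 inverted output, N1 stuck-at-1, N1 inverted output, N2 stuck-at-1, N2 inverted output, N3 stuck-at-1, N3 inverted output, N4 stuck-at-0, N4 inverted output}.
Test 2 (a=0, b=0, c=1): fault-free N0=1, N1=1, N2=0, N3=0, N4=0 → 0; observed 1. Eliminates N0 stuck-at-1, N1 stuck-at-1, N2 stuck-at-1, N2 inverted output, N3 stuck-at-1, N3 inverted output, N4 stuck-at-0.
Test 3 (a=1, b=0, c=1): fault-free N0=1, N1=1, N2=0, N3=0, N4=0 → 0; observed 0. Eliminates N0 inverted output, N4 inverted output.
Only N1 inverted output is consistent with every test.

N1 inverted output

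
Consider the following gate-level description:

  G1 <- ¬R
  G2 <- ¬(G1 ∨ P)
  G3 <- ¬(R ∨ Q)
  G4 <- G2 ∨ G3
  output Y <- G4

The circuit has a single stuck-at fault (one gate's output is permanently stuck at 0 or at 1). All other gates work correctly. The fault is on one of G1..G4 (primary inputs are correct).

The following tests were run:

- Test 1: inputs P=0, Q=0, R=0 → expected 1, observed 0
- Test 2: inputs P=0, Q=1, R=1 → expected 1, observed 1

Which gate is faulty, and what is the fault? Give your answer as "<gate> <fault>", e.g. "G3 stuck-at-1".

G3 stuck-at-0

Fault-free values for test 1 (P=0, Q=0, R=0): G1=1, G2=0, G3=1, G4=1, giving Y=1. Observed 0.
Test 1: faults giving observed 0 are {G3 stuck-at-0, G4 stuck-at-0}.
Test 2 (P=0, Q=1, R=1): fault-free G1=0, G2=1, G3=0, G4=1 → 1; observed 1. Eliminates G4 stuck-at-0.
Only G3 stuck-at-0 is consistent with every test.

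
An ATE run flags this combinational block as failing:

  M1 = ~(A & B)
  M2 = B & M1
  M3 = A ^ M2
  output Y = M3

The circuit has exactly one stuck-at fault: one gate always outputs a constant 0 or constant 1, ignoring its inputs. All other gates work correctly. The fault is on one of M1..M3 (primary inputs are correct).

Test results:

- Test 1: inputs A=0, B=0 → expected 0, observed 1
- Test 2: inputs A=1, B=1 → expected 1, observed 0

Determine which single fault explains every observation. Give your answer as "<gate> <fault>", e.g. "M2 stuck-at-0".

Fault-free values for test 1 (A=0, B=0): M1=1, M2=0, M3=0, giving Y=0. Observed 1.
Test 1: faults giving observed 1 are {M2 stuck-at-1, M3 stuck-at-1}.
Test 2 (A=1, B=1): fault-free M1=0, M2=0, M3=1 → 1; observed 0. Eliminates M3 stuck-at-1.
Only M2 stuck-at-1 is consistent with every test.

M2 stuck-at-1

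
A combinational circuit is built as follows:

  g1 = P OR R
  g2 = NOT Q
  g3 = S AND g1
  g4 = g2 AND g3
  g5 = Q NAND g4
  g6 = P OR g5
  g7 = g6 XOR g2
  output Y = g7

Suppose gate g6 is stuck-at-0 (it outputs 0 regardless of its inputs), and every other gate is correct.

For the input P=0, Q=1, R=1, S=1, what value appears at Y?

0

Propagate with g6 forced: g1=1, g2=0, g3=1, g4=0, g5=1, g6=0 [stuck-at-0], g7=0.
So Y = 0. (Without the fault it would be 1.)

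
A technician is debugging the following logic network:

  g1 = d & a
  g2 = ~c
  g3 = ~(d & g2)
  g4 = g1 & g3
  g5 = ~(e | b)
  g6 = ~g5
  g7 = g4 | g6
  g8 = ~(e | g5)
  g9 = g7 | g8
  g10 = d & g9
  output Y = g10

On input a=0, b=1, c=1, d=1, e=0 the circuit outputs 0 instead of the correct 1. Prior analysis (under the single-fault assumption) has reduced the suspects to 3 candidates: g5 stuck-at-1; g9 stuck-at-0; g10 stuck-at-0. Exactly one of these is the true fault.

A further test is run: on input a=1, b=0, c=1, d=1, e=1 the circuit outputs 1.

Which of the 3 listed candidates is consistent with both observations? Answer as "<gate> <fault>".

g5 stuck-at-1

Evaluate each candidate on input a=1, b=0, c=1, d=1, e=1:
  g5 stuck-at-1: g1=1, g2=0, g3=1, g4=1, g5=1 [stuck-at-1], g6=0, g7=1, g8=0, g9=1, g10=1 → 1 — matches
  g9 stuck-at-0: g1=1, g2=0, g3=1, g4=1, g5=0, g6=1, g7=1, g8=0, g9=0 [stuck-at-0], g10=0 → 0 — eliminated
  g10 stuck-at-0: g1=1, g2=0, g3=1, g4=1, g5=0, g6=1, g7=1, g8=0, g9=1, g10=0 [stuck-at-0] → 0 — eliminated
Only g5 stuck-at-1 reproduces the observed 1.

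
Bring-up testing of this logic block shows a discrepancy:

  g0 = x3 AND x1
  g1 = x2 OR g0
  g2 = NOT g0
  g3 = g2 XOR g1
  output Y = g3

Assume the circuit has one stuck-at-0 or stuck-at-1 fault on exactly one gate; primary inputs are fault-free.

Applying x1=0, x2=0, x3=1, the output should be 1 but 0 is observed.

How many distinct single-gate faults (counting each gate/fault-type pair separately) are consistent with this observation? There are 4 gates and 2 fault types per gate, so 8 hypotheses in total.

Fault-free: g0=0, g1=0, g2=1, g3=1 → 1. Observed 0.
  g0 stuck-at-0: output 1 ✗
  g0 stuck-at-1: output 1 ✗
  g1 stuck-at-0: output 1 ✗
  g1 stuck-at-1: output 0 ✓
  g2 stuck-at-0: output 0 ✓
  g2 stuck-at-1: output 1 ✗
  g3 stuck-at-0: output 0 ✓
  g3 stuck-at-1: output 1 ✗
Consistent faults: {g1 stuck-at-1, g2 stuck-at-0, g3 stuck-at-0} — 3 in all.

3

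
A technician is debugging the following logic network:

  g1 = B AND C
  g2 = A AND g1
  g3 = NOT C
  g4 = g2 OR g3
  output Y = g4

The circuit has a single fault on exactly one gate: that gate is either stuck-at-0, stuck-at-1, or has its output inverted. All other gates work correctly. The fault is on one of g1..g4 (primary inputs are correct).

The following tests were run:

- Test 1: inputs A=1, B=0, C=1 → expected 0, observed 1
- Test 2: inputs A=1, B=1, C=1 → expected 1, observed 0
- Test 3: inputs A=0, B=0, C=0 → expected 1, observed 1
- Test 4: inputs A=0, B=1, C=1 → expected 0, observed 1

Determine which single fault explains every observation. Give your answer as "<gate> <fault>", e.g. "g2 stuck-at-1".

Fault-free values for test 1 (A=1, B=0, C=1): g1=0, g2=0, g3=0, g4=0, giving Y=0. Observed 1.
Test 1: faults giving observed 1 are {g1 stuck-at-1, g1 inverted output, g2 stuck-at-1, g2 inverted output, g3 stuck-at-1, g3 inverted output, g4 stuck-at-1, g4 inverted output}.
Test 2 (A=1, B=1, C=1): fault-free g1=1, g2=1, g3=0, g4=1 → 1; observed 0. Eliminates g1 stuck-at-1, g2 stuck-at-1, g3 stuck-at-1, g3 inverted output, g4 stuck-at-1.
Test 3 (A=0, B=0, C=0): fault-free g1=0, g2=0, g3=1, g4=1 → 1; observed 1. Eliminates g4 inverted output.
Test 4 (A=0, B=1, C=1): fault-free g1=1, g2=0, g3=0, g4=0 → 0; observed 1. Eliminates g1 inverted output.
Only g2 inverted output is consistent with every test.

g2 inverted output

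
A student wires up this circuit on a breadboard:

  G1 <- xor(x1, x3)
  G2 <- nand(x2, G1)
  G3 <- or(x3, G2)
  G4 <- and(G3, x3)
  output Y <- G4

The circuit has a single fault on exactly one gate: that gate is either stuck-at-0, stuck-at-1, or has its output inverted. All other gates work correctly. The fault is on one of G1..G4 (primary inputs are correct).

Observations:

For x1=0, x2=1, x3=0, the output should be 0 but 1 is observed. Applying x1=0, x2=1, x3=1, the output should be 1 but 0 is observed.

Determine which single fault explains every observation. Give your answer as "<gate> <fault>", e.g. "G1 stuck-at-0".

Fault-free values for test 1 (x1=0, x2=1, x3=0): G1=0, G2=1, G3=1, G4=0, giving Y=0. Observed 1.
Test 1: faults giving observed 1 are {G4 stuck-at-1, G4 inverted output}.
Test 2 (x1=0, x2=1, x3=1): fault-free G1=1, G2=0, G3=1, G4=1 → 1; observed 0. Eliminates G4 stuck-at-1.
Only G4 inverted output is consistent with every test.

G4 inverted output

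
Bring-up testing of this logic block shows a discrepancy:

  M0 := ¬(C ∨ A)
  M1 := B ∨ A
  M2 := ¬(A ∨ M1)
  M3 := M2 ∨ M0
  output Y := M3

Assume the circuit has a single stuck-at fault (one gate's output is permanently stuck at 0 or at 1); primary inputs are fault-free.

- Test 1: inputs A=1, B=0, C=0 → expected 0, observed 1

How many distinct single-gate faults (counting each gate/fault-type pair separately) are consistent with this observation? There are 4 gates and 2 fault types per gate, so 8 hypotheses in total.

3

Fault-free: M0=0, M1=1, M2=0, M3=0 → 0. Observed 1.
  M0 stuck-at-0: output 0 ✗
  M0 stuck-at-1: output 1 ✓
  M1 stuck-at-0: output 0 ✗
  M1 stuck-at-1: output 0 ✗
  M2 stuck-at-0: output 0 ✗
  M2 stuck-at-1: output 1 ✓
  M3 stuck-at-0: output 0 ✗
  M3 stuck-at-1: output 1 ✓
Consistent faults: {M0 stuck-at-1, M2 stuck-at-1, M3 stuck-at-1} — 3 in all.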